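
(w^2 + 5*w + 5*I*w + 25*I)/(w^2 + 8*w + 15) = (w + 5*I)/(w + 3)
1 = 1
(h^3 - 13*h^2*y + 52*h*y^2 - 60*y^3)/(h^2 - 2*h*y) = h - 11*y + 30*y^2/h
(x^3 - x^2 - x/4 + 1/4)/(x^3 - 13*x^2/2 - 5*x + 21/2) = (4*x^2 - 1)/(2*(2*x^2 - 11*x - 21))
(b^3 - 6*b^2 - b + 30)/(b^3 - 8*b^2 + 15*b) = (b + 2)/b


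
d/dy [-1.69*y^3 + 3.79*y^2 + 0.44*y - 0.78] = -5.07*y^2 + 7.58*y + 0.44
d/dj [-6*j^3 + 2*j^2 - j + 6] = -18*j^2 + 4*j - 1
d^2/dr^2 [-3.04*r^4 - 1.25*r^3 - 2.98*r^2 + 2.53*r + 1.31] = -36.48*r^2 - 7.5*r - 5.96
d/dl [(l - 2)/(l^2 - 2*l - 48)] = (l^2 - 2*l - 2*(l - 2)*(l - 1) - 48)/(-l^2 + 2*l + 48)^2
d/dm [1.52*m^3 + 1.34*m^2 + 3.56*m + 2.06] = 4.56*m^2 + 2.68*m + 3.56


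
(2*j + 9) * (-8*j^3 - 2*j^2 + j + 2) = -16*j^4 - 76*j^3 - 16*j^2 + 13*j + 18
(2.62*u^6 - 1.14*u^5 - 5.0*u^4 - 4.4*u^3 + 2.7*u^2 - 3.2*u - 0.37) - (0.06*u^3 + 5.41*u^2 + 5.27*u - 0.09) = 2.62*u^6 - 1.14*u^5 - 5.0*u^4 - 4.46*u^3 - 2.71*u^2 - 8.47*u - 0.28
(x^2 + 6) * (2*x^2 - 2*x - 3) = 2*x^4 - 2*x^3 + 9*x^2 - 12*x - 18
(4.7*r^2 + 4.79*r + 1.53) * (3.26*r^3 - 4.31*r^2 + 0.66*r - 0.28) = 15.322*r^5 - 4.6416*r^4 - 12.5551*r^3 - 4.7489*r^2 - 0.3314*r - 0.4284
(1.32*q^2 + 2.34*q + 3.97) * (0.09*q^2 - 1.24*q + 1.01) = 0.1188*q^4 - 1.4262*q^3 - 1.2111*q^2 - 2.5594*q + 4.0097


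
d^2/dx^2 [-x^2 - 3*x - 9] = -2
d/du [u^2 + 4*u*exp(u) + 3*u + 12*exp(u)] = 4*u*exp(u) + 2*u + 16*exp(u) + 3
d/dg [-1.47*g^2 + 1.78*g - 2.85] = 1.78 - 2.94*g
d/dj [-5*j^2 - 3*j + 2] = -10*j - 3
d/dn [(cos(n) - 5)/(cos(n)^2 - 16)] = (cos(n)^2 - 10*cos(n) + 16)*sin(n)/(cos(n)^2 - 16)^2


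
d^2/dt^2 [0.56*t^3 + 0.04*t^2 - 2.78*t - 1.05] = 3.36*t + 0.08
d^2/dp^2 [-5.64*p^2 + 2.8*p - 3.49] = -11.2800000000000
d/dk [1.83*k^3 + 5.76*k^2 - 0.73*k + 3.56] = 5.49*k^2 + 11.52*k - 0.73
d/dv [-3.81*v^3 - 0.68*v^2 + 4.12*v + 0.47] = -11.43*v^2 - 1.36*v + 4.12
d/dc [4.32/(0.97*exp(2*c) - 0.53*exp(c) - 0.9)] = (2.2896 - 8.3808*exp(c))*exp(c)/(-0.97*exp(2*c) + 0.53*exp(c) + 0.9)^2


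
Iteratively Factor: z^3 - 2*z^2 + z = (z)*(z^2 - 2*z + 1) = z*(z - 1)*(z - 1)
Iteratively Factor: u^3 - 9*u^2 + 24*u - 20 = (u - 2)*(u^2 - 7*u + 10) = (u - 5)*(u - 2)*(u - 2)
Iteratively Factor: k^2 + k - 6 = (k - 2)*(k + 3)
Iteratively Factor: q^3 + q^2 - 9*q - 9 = (q + 3)*(q^2 - 2*q - 3) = (q + 1)*(q + 3)*(q - 3)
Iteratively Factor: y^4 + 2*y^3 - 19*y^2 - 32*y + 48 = (y - 4)*(y^3 + 6*y^2 + 5*y - 12) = (y - 4)*(y + 4)*(y^2 + 2*y - 3) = (y - 4)*(y + 3)*(y + 4)*(y - 1)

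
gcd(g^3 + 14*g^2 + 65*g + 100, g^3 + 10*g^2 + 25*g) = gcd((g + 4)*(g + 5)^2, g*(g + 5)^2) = g^2 + 10*g + 25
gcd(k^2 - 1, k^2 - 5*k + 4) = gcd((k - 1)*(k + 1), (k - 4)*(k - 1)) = k - 1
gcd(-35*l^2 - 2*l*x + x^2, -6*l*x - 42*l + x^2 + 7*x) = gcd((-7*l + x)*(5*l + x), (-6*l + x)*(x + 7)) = 1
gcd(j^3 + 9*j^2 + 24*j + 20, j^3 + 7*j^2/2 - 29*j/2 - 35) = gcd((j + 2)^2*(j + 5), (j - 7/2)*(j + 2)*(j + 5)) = j^2 + 7*j + 10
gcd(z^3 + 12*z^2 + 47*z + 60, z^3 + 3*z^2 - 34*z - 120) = z^2 + 9*z + 20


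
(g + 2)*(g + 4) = g^2 + 6*g + 8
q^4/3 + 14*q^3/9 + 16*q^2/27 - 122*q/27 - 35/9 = (q/3 + 1)*(q - 5/3)*(q + 1)*(q + 7/3)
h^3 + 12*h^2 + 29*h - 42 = (h - 1)*(h + 6)*(h + 7)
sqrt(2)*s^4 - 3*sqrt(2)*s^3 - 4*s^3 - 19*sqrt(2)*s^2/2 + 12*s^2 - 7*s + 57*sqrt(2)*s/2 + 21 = (s - 3)*(s - 7*sqrt(2)/2)*(s + sqrt(2))*(sqrt(2)*s + 1)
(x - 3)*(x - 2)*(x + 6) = x^3 + x^2 - 24*x + 36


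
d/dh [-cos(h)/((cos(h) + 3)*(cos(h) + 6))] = (sin(h)^2 + 17)*sin(h)/((cos(h) + 3)^2*(cos(h) + 6)^2)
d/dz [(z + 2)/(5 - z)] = 7/(z - 5)^2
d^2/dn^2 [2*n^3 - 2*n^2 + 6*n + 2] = 12*n - 4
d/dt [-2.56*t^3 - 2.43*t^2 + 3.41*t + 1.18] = -7.68*t^2 - 4.86*t + 3.41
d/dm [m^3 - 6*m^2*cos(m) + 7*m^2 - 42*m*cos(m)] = 6*m^2*sin(m) + 3*m^2 + 42*m*sin(m) - 12*m*cos(m) + 14*m - 42*cos(m)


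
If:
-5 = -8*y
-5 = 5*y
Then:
No Solution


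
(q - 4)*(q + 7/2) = q^2 - q/2 - 14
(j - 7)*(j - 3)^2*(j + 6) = j^4 - 7*j^3 - 27*j^2 + 243*j - 378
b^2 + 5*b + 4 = (b + 1)*(b + 4)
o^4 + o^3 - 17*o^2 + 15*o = o*(o - 3)*(o - 1)*(o + 5)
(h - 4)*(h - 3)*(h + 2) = h^3 - 5*h^2 - 2*h + 24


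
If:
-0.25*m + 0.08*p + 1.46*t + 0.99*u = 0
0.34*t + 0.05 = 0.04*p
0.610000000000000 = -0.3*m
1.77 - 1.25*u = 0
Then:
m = -2.03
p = -6.73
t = -0.94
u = 1.42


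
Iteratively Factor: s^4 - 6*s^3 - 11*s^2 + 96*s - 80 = (s - 1)*(s^3 - 5*s^2 - 16*s + 80) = (s - 5)*(s - 1)*(s^2 - 16) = (s - 5)*(s - 1)*(s + 4)*(s - 4)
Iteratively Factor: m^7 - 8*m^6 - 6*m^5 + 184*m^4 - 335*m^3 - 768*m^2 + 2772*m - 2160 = (m + 4)*(m^6 - 12*m^5 + 42*m^4 + 16*m^3 - 399*m^2 + 828*m - 540) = (m - 5)*(m + 4)*(m^5 - 7*m^4 + 7*m^3 + 51*m^2 - 144*m + 108) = (m - 5)*(m + 3)*(m + 4)*(m^4 - 10*m^3 + 37*m^2 - 60*m + 36) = (m - 5)*(m - 3)*(m + 3)*(m + 4)*(m^3 - 7*m^2 + 16*m - 12) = (m - 5)*(m - 3)^2*(m + 3)*(m + 4)*(m^2 - 4*m + 4) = (m - 5)*(m - 3)^2*(m - 2)*(m + 3)*(m + 4)*(m - 2)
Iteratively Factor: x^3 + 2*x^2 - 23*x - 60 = (x + 4)*(x^2 - 2*x - 15) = (x - 5)*(x + 4)*(x + 3)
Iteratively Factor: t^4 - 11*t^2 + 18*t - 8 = (t - 1)*(t^3 + t^2 - 10*t + 8) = (t - 2)*(t - 1)*(t^2 + 3*t - 4) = (t - 2)*(t - 1)*(t + 4)*(t - 1)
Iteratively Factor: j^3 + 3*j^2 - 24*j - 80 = (j - 5)*(j^2 + 8*j + 16) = (j - 5)*(j + 4)*(j + 4)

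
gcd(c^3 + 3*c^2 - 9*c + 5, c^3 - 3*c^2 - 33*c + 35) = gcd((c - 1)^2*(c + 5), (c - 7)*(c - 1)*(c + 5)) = c^2 + 4*c - 5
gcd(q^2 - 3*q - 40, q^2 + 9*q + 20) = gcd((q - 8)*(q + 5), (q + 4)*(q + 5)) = q + 5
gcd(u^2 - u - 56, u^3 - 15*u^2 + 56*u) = u - 8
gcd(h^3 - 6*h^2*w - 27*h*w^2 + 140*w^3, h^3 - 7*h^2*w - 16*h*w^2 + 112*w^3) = h^2 - 11*h*w + 28*w^2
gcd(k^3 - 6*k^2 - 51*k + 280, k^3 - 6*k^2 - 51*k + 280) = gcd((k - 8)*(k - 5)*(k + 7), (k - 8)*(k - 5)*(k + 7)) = k^3 - 6*k^2 - 51*k + 280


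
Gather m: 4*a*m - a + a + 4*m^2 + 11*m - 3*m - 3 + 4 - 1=4*m^2 + m*(4*a + 8)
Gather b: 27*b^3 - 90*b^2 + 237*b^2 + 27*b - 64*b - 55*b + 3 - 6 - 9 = 27*b^3 + 147*b^2 - 92*b - 12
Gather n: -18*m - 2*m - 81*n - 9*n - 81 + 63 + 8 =-20*m - 90*n - 10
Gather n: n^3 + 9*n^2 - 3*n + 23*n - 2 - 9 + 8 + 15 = n^3 + 9*n^2 + 20*n + 12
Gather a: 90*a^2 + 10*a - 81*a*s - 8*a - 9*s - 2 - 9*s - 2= 90*a^2 + a*(2 - 81*s) - 18*s - 4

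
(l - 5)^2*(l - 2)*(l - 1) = l^4 - 13*l^3 + 57*l^2 - 95*l + 50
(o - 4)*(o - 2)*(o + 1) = o^3 - 5*o^2 + 2*o + 8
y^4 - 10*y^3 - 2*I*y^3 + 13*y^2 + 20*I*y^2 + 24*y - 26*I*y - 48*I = (y - 8)*(y - 3)*(y + 1)*(y - 2*I)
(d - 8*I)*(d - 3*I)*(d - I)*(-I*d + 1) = -I*d^4 - 11*d^3 + 23*I*d^2 - 11*d + 24*I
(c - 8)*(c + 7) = c^2 - c - 56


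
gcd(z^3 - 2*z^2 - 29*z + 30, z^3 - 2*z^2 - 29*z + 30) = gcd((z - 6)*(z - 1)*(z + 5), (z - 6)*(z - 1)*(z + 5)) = z^3 - 2*z^2 - 29*z + 30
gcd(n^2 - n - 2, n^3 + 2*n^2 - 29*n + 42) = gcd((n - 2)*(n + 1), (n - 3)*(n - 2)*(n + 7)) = n - 2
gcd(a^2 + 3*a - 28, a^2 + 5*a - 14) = a + 7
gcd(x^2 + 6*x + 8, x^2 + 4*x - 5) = 1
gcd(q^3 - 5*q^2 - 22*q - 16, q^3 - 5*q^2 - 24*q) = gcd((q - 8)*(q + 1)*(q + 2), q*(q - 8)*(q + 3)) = q - 8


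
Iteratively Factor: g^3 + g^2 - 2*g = (g)*(g^2 + g - 2) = g*(g - 1)*(g + 2)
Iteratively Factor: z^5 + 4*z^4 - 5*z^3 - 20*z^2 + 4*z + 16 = (z + 4)*(z^4 - 5*z^2 + 4) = (z - 1)*(z + 4)*(z^3 + z^2 - 4*z - 4) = (z - 2)*(z - 1)*(z + 4)*(z^2 + 3*z + 2) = (z - 2)*(z - 1)*(z + 2)*(z + 4)*(z + 1)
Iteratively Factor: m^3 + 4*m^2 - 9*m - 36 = (m - 3)*(m^2 + 7*m + 12) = (m - 3)*(m + 4)*(m + 3)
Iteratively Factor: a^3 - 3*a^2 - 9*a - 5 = (a + 1)*(a^2 - 4*a - 5) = (a + 1)^2*(a - 5)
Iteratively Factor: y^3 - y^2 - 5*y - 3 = (y + 1)*(y^2 - 2*y - 3) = (y + 1)^2*(y - 3)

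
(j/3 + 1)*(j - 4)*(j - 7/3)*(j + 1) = j^4/3 - 7*j^3/9 - 13*j^2/3 + 55*j/9 + 28/3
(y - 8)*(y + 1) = y^2 - 7*y - 8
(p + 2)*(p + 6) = p^2 + 8*p + 12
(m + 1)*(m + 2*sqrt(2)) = m^2 + m + 2*sqrt(2)*m + 2*sqrt(2)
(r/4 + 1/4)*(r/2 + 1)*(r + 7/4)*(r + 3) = r^4/8 + 31*r^3/32 + 43*r^2/16 + 101*r/32 + 21/16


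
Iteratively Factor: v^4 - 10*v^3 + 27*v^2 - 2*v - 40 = (v - 5)*(v^3 - 5*v^2 + 2*v + 8) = (v - 5)*(v + 1)*(v^2 - 6*v + 8) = (v - 5)*(v - 4)*(v + 1)*(v - 2)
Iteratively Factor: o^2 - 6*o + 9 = (o - 3)*(o - 3)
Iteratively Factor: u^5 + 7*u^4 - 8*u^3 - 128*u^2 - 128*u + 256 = (u + 4)*(u^4 + 3*u^3 - 20*u^2 - 48*u + 64) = (u + 4)^2*(u^3 - u^2 - 16*u + 16) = (u - 4)*(u + 4)^2*(u^2 + 3*u - 4) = (u - 4)*(u - 1)*(u + 4)^2*(u + 4)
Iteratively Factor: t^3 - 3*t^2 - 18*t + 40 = (t + 4)*(t^2 - 7*t + 10) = (t - 2)*(t + 4)*(t - 5)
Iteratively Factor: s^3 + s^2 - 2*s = (s)*(s^2 + s - 2) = s*(s - 1)*(s + 2)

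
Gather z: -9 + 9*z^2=9*z^2 - 9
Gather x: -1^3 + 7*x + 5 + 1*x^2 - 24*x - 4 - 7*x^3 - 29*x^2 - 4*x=-7*x^3 - 28*x^2 - 21*x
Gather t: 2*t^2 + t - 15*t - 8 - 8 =2*t^2 - 14*t - 16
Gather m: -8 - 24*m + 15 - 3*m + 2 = 9 - 27*m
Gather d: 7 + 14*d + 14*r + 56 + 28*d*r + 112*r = d*(28*r + 14) + 126*r + 63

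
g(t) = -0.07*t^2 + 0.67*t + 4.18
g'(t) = 0.67 - 0.14*t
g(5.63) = 5.73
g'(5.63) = -0.12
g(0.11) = 4.25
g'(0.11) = 0.65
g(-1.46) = 3.05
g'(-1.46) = 0.87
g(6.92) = 5.46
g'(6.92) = -0.30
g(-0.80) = 3.60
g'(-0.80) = 0.78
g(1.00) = 4.78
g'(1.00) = 0.53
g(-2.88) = 1.67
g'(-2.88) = 1.07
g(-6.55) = -3.21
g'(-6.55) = 1.59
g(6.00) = 5.68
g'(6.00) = -0.17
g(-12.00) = -13.94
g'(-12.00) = 2.35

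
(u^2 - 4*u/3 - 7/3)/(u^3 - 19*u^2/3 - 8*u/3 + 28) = (u + 1)/(u^2 - 4*u - 12)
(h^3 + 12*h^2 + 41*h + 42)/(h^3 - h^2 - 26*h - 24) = (h^3 + 12*h^2 + 41*h + 42)/(h^3 - h^2 - 26*h - 24)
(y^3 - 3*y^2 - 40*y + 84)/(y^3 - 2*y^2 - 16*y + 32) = (y^2 - y - 42)/(y^2 - 16)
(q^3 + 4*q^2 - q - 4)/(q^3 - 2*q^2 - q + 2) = (q + 4)/(q - 2)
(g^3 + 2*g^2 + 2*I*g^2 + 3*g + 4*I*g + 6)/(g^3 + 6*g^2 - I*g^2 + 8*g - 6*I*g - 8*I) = (g + 3*I)/(g + 4)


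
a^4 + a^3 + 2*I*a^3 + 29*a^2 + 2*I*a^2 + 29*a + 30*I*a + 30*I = (a + 1)*(a - 5*I)*(a + I)*(a + 6*I)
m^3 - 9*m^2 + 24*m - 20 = (m - 5)*(m - 2)^2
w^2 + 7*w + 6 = (w + 1)*(w + 6)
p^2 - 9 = (p - 3)*(p + 3)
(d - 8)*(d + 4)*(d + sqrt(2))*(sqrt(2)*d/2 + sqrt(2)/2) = sqrt(2)*d^4/2 - 3*sqrt(2)*d^3/2 + d^3 - 18*sqrt(2)*d^2 - 3*d^2 - 36*d - 16*sqrt(2)*d - 32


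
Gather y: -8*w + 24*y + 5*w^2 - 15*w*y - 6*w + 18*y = 5*w^2 - 14*w + y*(42 - 15*w)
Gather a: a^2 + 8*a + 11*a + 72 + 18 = a^2 + 19*a + 90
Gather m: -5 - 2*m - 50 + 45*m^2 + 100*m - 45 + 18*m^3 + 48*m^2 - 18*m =18*m^3 + 93*m^2 + 80*m - 100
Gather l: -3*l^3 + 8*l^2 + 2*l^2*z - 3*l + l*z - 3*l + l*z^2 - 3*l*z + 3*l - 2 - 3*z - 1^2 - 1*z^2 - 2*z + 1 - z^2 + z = -3*l^3 + l^2*(2*z + 8) + l*(z^2 - 2*z - 3) - 2*z^2 - 4*z - 2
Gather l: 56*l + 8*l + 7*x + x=64*l + 8*x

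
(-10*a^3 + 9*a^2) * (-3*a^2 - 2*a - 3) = 30*a^5 - 7*a^4 + 12*a^3 - 27*a^2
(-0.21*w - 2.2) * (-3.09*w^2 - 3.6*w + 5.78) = 0.6489*w^3 + 7.554*w^2 + 6.7062*w - 12.716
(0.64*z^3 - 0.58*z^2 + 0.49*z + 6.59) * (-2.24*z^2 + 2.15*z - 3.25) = -1.4336*z^5 + 2.6752*z^4 - 4.4246*z^3 - 11.8231*z^2 + 12.576*z - 21.4175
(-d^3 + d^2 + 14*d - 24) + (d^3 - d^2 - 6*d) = 8*d - 24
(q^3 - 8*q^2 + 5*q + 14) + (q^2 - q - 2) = q^3 - 7*q^2 + 4*q + 12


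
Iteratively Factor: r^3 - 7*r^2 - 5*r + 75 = (r - 5)*(r^2 - 2*r - 15) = (r - 5)^2*(r + 3)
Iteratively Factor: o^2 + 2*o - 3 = (o + 3)*(o - 1)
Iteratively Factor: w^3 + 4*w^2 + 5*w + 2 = (w + 1)*(w^2 + 3*w + 2) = (w + 1)*(w + 2)*(w + 1)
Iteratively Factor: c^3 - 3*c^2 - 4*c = (c - 4)*(c^2 + c) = (c - 4)*(c + 1)*(c)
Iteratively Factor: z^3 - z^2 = (z - 1)*(z^2) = z*(z - 1)*(z)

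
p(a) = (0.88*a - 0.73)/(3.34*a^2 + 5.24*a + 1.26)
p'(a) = (-6.68*a - 5.24)*(0.88*a - 0.73)/(3.34*a^2 + 5.24*a + 1.26)^2 + 0.88/(3.34*a^2 + 5.24*a + 1.26)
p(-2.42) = -0.35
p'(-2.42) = -0.36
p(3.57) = 0.04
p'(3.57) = -0.00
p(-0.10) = -1.06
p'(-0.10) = 7.46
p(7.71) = 0.03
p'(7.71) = -0.00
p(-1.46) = -2.76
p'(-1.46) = -15.90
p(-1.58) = -1.61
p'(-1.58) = -5.81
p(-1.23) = 13.72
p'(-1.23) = -315.72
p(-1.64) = -1.32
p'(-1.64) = -4.03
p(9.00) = 0.02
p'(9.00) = -0.00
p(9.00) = 0.02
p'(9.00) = -0.00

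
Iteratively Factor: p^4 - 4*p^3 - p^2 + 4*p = (p - 4)*(p^3 - p) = (p - 4)*(p - 1)*(p^2 + p) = p*(p - 4)*(p - 1)*(p + 1)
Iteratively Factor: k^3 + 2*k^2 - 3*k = (k + 3)*(k^2 - k) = (k - 1)*(k + 3)*(k)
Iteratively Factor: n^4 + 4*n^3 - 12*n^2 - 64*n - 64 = (n + 4)*(n^3 - 12*n - 16) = (n - 4)*(n + 4)*(n^2 + 4*n + 4) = (n - 4)*(n + 2)*(n + 4)*(n + 2)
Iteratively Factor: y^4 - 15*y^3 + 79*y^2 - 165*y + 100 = (y - 5)*(y^3 - 10*y^2 + 29*y - 20) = (y - 5)^2*(y^2 - 5*y + 4) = (y - 5)^2*(y - 1)*(y - 4)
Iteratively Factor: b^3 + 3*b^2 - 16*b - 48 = (b + 4)*(b^2 - b - 12) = (b + 3)*(b + 4)*(b - 4)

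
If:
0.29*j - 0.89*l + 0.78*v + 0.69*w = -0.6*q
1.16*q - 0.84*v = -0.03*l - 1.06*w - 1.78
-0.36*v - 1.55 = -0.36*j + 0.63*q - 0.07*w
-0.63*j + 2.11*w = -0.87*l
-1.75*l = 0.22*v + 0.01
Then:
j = 1.50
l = -0.05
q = -1.73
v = 0.31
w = 0.47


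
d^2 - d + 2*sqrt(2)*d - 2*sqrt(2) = (d - 1)*(d + 2*sqrt(2))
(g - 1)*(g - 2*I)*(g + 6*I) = g^3 - g^2 + 4*I*g^2 + 12*g - 4*I*g - 12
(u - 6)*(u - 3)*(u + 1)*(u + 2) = u^4 - 6*u^3 - 7*u^2 + 36*u + 36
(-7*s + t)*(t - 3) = -7*s*t + 21*s + t^2 - 3*t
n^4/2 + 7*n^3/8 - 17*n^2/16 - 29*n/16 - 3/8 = (n/2 + 1)*(n - 3/2)*(n + 1/4)*(n + 1)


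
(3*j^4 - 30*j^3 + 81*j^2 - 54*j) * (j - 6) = 3*j^5 - 48*j^4 + 261*j^3 - 540*j^2 + 324*j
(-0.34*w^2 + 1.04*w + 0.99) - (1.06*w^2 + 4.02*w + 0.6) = -1.4*w^2 - 2.98*w + 0.39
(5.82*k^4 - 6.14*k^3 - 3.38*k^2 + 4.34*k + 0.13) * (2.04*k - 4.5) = 11.8728*k^5 - 38.7156*k^4 + 20.7348*k^3 + 24.0636*k^2 - 19.2648*k - 0.585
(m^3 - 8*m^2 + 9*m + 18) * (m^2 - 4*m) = m^5 - 12*m^4 + 41*m^3 - 18*m^2 - 72*m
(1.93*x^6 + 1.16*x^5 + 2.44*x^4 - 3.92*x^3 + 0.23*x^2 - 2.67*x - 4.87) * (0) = 0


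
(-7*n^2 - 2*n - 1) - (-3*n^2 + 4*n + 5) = -4*n^2 - 6*n - 6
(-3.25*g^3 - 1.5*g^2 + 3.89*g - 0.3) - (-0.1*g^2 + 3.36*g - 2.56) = -3.25*g^3 - 1.4*g^2 + 0.53*g + 2.26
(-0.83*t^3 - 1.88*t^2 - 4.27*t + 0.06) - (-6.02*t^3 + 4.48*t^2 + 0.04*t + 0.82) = 5.19*t^3 - 6.36*t^2 - 4.31*t - 0.76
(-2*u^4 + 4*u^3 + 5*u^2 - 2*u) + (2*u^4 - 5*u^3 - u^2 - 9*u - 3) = -u^3 + 4*u^2 - 11*u - 3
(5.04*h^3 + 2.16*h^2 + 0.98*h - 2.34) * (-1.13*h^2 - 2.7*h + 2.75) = -5.6952*h^5 - 16.0488*h^4 + 6.9206*h^3 + 5.9382*h^2 + 9.013*h - 6.435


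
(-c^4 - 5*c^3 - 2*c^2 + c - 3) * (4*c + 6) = -4*c^5 - 26*c^4 - 38*c^3 - 8*c^2 - 6*c - 18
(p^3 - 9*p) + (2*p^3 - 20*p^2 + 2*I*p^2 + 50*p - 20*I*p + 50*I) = 3*p^3 - 20*p^2 + 2*I*p^2 + 41*p - 20*I*p + 50*I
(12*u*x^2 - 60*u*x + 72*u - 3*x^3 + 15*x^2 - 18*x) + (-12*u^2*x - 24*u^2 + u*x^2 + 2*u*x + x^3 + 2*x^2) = -12*u^2*x - 24*u^2 + 13*u*x^2 - 58*u*x + 72*u - 2*x^3 + 17*x^2 - 18*x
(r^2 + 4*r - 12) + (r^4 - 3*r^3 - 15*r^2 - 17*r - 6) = r^4 - 3*r^3 - 14*r^2 - 13*r - 18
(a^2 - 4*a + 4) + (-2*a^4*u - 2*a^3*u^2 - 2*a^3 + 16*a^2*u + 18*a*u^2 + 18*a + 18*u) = -2*a^4*u - 2*a^3*u^2 - 2*a^3 + 16*a^2*u + a^2 + 18*a*u^2 + 14*a + 18*u + 4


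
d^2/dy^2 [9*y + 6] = 0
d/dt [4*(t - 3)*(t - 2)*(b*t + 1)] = 12*b*t^2 - 40*b*t + 24*b + 8*t - 20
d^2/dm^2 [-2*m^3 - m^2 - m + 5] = -12*m - 2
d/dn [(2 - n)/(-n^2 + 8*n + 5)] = (n^2 - 8*n - 2*(n - 4)*(n - 2) - 5)/(-n^2 + 8*n + 5)^2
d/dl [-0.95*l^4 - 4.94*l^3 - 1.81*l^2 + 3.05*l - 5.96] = -3.8*l^3 - 14.82*l^2 - 3.62*l + 3.05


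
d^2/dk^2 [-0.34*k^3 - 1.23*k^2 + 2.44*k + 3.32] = -2.04*k - 2.46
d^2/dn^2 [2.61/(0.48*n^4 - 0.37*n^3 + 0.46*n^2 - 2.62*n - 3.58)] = ((-15.0336*n^2 + 5.7942*n - 2.4012)*(-0.48*n^4 + 0.37*n^3 - 0.46*n^2 + 2.62*n + 3.58) - 2.61*(1.92*n^3 - 1.11*n^2 + 0.92*n - 2.62)*(3.84*n^3 - 2.22*n^2 + 1.84*n - 5.24))/(-0.48*n^4 + 0.37*n^3 - 0.46*n^2 + 2.62*n + 3.58)^3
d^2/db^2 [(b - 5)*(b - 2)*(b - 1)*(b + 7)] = 12*b^2 - 6*b - 78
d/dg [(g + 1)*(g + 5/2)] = 2*g + 7/2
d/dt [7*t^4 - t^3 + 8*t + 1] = 28*t^3 - 3*t^2 + 8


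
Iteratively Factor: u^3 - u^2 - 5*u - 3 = (u + 1)*(u^2 - 2*u - 3) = (u - 3)*(u + 1)*(u + 1)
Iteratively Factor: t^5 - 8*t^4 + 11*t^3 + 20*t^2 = (t)*(t^4 - 8*t^3 + 11*t^2 + 20*t) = t^2*(t^3 - 8*t^2 + 11*t + 20) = t^2*(t - 4)*(t^2 - 4*t - 5) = t^2*(t - 4)*(t + 1)*(t - 5)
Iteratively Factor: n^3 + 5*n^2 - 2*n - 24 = (n + 3)*(n^2 + 2*n - 8) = (n - 2)*(n + 3)*(n + 4)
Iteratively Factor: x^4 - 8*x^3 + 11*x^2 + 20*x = (x - 5)*(x^3 - 3*x^2 - 4*x) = (x - 5)*(x - 4)*(x^2 + x) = (x - 5)*(x - 4)*(x + 1)*(x)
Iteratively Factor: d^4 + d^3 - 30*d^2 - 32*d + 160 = (d + 4)*(d^3 - 3*d^2 - 18*d + 40) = (d - 5)*(d + 4)*(d^2 + 2*d - 8) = (d - 5)*(d - 2)*(d + 4)*(d + 4)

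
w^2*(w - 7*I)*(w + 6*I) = w^4 - I*w^3 + 42*w^2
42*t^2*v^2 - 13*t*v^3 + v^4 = v^2*(-7*t + v)*(-6*t + v)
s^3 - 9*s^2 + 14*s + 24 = (s - 6)*(s - 4)*(s + 1)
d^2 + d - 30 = (d - 5)*(d + 6)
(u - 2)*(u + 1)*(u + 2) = u^3 + u^2 - 4*u - 4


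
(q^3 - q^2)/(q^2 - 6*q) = q*(q - 1)/(q - 6)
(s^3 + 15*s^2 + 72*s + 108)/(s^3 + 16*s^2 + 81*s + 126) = (s + 6)/(s + 7)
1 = 1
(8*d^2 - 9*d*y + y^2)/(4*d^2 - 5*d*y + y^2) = (-8*d + y)/(-4*d + y)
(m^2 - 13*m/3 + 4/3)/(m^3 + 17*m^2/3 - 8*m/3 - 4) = (3*m^2 - 13*m + 4)/(3*m^3 + 17*m^2 - 8*m - 12)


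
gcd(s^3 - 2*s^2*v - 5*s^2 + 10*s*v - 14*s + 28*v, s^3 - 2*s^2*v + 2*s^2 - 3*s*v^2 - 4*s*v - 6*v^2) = s + 2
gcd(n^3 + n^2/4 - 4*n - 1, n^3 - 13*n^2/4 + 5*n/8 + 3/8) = n + 1/4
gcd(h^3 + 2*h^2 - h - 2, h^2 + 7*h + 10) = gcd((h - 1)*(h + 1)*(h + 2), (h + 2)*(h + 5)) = h + 2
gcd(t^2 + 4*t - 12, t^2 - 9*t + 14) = t - 2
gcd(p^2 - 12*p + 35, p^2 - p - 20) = p - 5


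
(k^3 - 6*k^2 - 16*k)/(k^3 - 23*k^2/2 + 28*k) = 2*(k + 2)/(2*k - 7)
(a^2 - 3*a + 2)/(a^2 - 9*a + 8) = (a - 2)/(a - 8)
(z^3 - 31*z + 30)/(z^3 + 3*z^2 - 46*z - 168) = (z^2 - 6*z + 5)/(z^2 - 3*z - 28)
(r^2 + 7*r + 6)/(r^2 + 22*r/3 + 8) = 3*(r + 1)/(3*r + 4)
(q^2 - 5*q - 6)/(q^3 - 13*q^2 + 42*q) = (q + 1)/(q*(q - 7))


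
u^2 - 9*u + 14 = (u - 7)*(u - 2)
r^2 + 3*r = r*(r + 3)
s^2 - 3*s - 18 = (s - 6)*(s + 3)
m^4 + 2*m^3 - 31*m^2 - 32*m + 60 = (m - 5)*(m - 1)*(m + 2)*(m + 6)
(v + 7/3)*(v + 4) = v^2 + 19*v/3 + 28/3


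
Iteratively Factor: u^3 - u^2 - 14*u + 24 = (u - 3)*(u^2 + 2*u - 8) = (u - 3)*(u + 4)*(u - 2)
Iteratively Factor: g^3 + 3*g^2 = (g)*(g^2 + 3*g) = g*(g + 3)*(g)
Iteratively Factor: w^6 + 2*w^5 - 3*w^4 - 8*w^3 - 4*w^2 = (w - 2)*(w^5 + 4*w^4 + 5*w^3 + 2*w^2) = (w - 2)*(w + 1)*(w^4 + 3*w^3 + 2*w^2) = w*(w - 2)*(w + 1)*(w^3 + 3*w^2 + 2*w) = w*(w - 2)*(w + 1)^2*(w^2 + 2*w) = w*(w - 2)*(w + 1)^2*(w + 2)*(w)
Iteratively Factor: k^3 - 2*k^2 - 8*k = (k + 2)*(k^2 - 4*k) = k*(k + 2)*(k - 4)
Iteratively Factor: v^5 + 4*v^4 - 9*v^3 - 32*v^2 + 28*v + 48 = (v + 1)*(v^4 + 3*v^3 - 12*v^2 - 20*v + 48) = (v + 1)*(v + 4)*(v^3 - v^2 - 8*v + 12) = (v - 2)*(v + 1)*(v + 4)*(v^2 + v - 6) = (v - 2)*(v + 1)*(v + 3)*(v + 4)*(v - 2)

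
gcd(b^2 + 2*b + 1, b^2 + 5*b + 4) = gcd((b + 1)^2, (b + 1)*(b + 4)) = b + 1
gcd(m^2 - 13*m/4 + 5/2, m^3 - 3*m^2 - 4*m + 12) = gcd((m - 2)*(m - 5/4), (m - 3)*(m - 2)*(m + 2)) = m - 2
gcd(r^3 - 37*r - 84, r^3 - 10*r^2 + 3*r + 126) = r^2 - 4*r - 21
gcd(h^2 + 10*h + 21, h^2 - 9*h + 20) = 1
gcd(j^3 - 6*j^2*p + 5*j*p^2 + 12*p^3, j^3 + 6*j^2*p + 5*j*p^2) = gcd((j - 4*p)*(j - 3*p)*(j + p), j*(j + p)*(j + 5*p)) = j + p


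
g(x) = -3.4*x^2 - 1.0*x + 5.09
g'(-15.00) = 101.00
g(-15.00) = -744.91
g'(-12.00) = 80.60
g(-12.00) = -472.51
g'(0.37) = -3.52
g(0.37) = 4.25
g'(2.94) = -20.99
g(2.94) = -27.24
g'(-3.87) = 25.32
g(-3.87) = -41.96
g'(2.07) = -15.08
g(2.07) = -11.55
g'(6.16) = -42.89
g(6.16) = -130.09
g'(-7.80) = 52.04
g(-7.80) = -193.97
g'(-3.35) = 21.78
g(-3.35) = -29.72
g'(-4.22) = 27.70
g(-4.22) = -51.24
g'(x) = -6.8*x - 1.0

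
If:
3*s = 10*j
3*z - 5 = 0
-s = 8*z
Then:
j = -4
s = -40/3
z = 5/3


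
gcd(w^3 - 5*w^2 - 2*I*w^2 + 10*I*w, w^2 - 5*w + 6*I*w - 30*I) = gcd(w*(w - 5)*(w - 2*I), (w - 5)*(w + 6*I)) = w - 5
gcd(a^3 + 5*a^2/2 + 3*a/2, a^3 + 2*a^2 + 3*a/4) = a^2 + 3*a/2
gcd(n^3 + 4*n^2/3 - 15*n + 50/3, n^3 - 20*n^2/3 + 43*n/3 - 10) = n^2 - 11*n/3 + 10/3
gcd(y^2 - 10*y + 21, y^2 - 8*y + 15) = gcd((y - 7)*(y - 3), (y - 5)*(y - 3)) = y - 3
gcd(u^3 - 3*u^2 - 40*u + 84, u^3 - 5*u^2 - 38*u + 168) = u^2 - u - 42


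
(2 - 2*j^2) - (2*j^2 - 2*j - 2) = -4*j^2 + 2*j + 4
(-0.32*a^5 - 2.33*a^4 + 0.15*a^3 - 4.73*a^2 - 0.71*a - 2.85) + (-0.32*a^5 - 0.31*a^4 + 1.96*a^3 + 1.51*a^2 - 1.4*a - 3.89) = -0.64*a^5 - 2.64*a^4 + 2.11*a^3 - 3.22*a^2 - 2.11*a - 6.74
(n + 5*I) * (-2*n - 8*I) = -2*n^2 - 18*I*n + 40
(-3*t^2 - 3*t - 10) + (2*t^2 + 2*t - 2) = -t^2 - t - 12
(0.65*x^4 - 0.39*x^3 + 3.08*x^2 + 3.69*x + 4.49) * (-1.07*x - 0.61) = -0.6955*x^5 + 0.0208*x^4 - 3.0577*x^3 - 5.8271*x^2 - 7.0552*x - 2.7389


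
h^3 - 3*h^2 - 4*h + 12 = (h - 3)*(h - 2)*(h + 2)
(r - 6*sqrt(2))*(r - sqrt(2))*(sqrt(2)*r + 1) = sqrt(2)*r^3 - 13*r^2 + 5*sqrt(2)*r + 12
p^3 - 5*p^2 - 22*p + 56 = (p - 7)*(p - 2)*(p + 4)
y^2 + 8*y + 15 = (y + 3)*(y + 5)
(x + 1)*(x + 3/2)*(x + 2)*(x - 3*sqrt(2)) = x^4 - 3*sqrt(2)*x^3 + 9*x^3/2 - 27*sqrt(2)*x^2/2 + 13*x^2/2 - 39*sqrt(2)*x/2 + 3*x - 9*sqrt(2)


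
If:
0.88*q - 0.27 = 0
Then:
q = 0.31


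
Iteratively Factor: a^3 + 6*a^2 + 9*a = (a)*(a^2 + 6*a + 9) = a*(a + 3)*(a + 3)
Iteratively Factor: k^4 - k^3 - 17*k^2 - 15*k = (k + 1)*(k^3 - 2*k^2 - 15*k) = (k - 5)*(k + 1)*(k^2 + 3*k) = (k - 5)*(k + 1)*(k + 3)*(k)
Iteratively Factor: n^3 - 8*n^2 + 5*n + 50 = (n - 5)*(n^2 - 3*n - 10) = (n - 5)^2*(n + 2)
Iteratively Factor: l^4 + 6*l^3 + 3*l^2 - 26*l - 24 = (l - 2)*(l^3 + 8*l^2 + 19*l + 12) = (l - 2)*(l + 4)*(l^2 + 4*l + 3) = (l - 2)*(l + 1)*(l + 4)*(l + 3)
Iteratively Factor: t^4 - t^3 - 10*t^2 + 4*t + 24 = (t - 2)*(t^3 + t^2 - 8*t - 12) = (t - 2)*(t + 2)*(t^2 - t - 6) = (t - 2)*(t + 2)^2*(t - 3)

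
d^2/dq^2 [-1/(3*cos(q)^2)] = 2*(cos(2*q) - 2)/(3*cos(q)^4)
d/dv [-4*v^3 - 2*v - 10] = -12*v^2 - 2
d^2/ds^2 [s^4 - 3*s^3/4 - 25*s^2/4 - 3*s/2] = 12*s^2 - 9*s/2 - 25/2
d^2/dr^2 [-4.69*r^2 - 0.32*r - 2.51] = -9.38000000000000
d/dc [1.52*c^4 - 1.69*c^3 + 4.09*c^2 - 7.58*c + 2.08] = 6.08*c^3 - 5.07*c^2 + 8.18*c - 7.58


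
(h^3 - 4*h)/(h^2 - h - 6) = h*(h - 2)/(h - 3)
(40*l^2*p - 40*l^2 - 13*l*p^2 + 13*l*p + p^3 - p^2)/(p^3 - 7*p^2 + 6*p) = (40*l^2 - 13*l*p + p^2)/(p*(p - 6))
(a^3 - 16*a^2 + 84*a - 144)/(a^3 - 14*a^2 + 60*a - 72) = (a - 4)/(a - 2)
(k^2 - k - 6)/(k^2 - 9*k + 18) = (k + 2)/(k - 6)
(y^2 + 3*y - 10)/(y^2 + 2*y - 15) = (y - 2)/(y - 3)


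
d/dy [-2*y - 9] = -2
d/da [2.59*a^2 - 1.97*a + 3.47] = 5.18*a - 1.97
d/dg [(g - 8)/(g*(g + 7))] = (-g^2 + 16*g + 56)/(g^2*(g^2 + 14*g + 49))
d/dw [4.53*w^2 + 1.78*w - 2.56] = 9.06*w + 1.78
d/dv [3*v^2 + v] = 6*v + 1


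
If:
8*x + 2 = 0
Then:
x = -1/4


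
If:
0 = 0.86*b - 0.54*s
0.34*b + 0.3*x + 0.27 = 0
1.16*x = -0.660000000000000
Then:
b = -0.29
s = -0.47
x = -0.57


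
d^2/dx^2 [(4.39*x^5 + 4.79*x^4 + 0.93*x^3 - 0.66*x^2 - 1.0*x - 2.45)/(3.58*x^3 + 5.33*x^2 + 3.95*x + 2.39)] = (112.527992*x^9 + 502.604076000001*x^8 + 1120.764366*x^7 + 1713.322142*x^6 + 2031.918996*x^5 + 1527.060546*x^4 + 560.692196*x^3 - 91.3543800000002*x^2 - 75.404592*x - 2.69159200000001)/(45.882712*x^9 + 204.934236*x^8 + 456.985926*x^7 + 695.542205*x^6 + 777.843591*x^5 + 655.957728*x^4 + 424.885019*x^3 + 203.206404*x^2 + 67.688385*x + 13.651919)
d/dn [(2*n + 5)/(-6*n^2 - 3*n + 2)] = (12*n^2 + 60*n + 19)/(36*n^4 + 36*n^3 - 15*n^2 - 12*n + 4)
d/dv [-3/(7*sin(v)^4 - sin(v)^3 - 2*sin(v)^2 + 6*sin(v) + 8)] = 3*(28*sin(v)^3 - 3*sin(v)^2 - 4*sin(v) + 6)*cos(v)/(7*sin(v)^4 - sin(v)^3 - 2*sin(v)^2 + 6*sin(v) + 8)^2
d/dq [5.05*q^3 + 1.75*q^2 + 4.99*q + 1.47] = 15.15*q^2 + 3.5*q + 4.99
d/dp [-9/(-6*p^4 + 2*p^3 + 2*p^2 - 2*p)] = 9*(-12*p^3 + 3*p^2 + 2*p - 1)/(2*p^2*(3*p^3 - p^2 - p + 1)^2)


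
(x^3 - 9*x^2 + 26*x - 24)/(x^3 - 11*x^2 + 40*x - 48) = (x - 2)/(x - 4)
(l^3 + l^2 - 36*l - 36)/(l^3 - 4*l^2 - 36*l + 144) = (l + 1)/(l - 4)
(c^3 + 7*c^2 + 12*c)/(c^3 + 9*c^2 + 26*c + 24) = c/(c + 2)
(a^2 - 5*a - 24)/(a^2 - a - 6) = (-a^2 + 5*a + 24)/(-a^2 + a + 6)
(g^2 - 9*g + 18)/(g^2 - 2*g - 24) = (g - 3)/(g + 4)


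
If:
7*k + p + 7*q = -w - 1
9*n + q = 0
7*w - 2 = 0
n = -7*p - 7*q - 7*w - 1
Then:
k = -379*q/441 - 6/49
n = -q/9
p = -62*q/63 - 3/7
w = 2/7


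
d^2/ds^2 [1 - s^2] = -2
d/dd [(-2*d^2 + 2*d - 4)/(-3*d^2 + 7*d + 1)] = 2*(-4*d^2 - 14*d + 15)/(9*d^4 - 42*d^3 + 43*d^2 + 14*d + 1)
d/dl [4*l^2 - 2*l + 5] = 8*l - 2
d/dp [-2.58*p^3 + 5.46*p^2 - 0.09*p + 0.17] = -7.74*p^2 + 10.92*p - 0.09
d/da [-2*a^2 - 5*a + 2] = -4*a - 5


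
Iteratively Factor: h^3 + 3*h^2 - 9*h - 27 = (h + 3)*(h^2 - 9) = (h - 3)*(h + 3)*(h + 3)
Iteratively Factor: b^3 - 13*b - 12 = (b + 3)*(b^2 - 3*b - 4) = (b - 4)*(b + 3)*(b + 1)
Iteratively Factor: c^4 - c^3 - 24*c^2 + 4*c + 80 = (c - 5)*(c^3 + 4*c^2 - 4*c - 16) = (c - 5)*(c - 2)*(c^2 + 6*c + 8) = (c - 5)*(c - 2)*(c + 4)*(c + 2)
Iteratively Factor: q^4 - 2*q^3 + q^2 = (q)*(q^3 - 2*q^2 + q) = q*(q - 1)*(q^2 - q) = q*(q - 1)^2*(q)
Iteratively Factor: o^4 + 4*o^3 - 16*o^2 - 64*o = (o + 4)*(o^3 - 16*o) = (o + 4)^2*(o^2 - 4*o) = o*(o + 4)^2*(o - 4)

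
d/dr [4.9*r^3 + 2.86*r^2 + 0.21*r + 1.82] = 14.7*r^2 + 5.72*r + 0.21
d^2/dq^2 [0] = 0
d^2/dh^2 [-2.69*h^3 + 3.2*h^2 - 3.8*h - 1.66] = 6.4 - 16.14*h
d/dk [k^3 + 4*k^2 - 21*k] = 3*k^2 + 8*k - 21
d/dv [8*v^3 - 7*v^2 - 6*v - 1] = 24*v^2 - 14*v - 6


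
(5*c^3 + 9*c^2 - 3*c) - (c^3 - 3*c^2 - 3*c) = 4*c^3 + 12*c^2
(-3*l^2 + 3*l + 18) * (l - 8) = -3*l^3 + 27*l^2 - 6*l - 144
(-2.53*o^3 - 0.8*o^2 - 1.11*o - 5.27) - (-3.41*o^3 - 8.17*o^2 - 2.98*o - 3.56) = 0.88*o^3 + 7.37*o^2 + 1.87*o - 1.71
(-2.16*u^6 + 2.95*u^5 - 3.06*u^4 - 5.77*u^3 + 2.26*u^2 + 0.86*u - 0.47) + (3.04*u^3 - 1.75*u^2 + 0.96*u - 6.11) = -2.16*u^6 + 2.95*u^5 - 3.06*u^4 - 2.73*u^3 + 0.51*u^2 + 1.82*u - 6.58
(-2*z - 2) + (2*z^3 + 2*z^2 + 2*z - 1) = 2*z^3 + 2*z^2 - 3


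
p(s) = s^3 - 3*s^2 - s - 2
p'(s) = 3*s^2 - 6*s - 1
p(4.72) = 31.60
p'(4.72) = 37.52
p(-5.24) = -223.01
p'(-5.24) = 112.81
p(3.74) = 4.61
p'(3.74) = 18.52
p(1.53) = -6.97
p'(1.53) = -3.16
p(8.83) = 443.73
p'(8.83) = 179.93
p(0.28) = -2.49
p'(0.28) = -2.44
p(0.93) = -4.72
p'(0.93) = -3.99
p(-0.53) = -2.46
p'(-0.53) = 3.02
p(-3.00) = -53.00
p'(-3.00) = 44.00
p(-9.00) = -965.00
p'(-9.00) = 296.00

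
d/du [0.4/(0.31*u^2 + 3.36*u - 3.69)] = (-0.248*u - 1.344)/(0.31*u^2 + 3.36*u - 3.69)^2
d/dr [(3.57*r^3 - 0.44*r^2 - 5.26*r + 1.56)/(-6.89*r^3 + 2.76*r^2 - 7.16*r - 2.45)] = (6.8216*r^4 - 123.6052*r^3 + 23.6737*r^2 - 6.4552*r + 24.0566)/(47.4721*r^6 - 38.0328*r^5 + 106.2824*r^4 - 5.76219999999999*r^3 + 37.7416*r^2 + 35.084*r + 6.0025)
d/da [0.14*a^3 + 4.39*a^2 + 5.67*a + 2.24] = 0.42*a^2 + 8.78*a + 5.67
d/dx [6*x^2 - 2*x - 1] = 12*x - 2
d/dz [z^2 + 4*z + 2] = 2*z + 4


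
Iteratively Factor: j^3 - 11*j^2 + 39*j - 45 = (j - 5)*(j^2 - 6*j + 9) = (j - 5)*(j - 3)*(j - 3)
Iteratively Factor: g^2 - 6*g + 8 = (g - 4)*(g - 2)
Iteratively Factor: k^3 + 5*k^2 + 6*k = (k + 3)*(k^2 + 2*k) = k*(k + 3)*(k + 2)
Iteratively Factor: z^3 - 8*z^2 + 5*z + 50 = (z - 5)*(z^2 - 3*z - 10) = (z - 5)^2*(z + 2)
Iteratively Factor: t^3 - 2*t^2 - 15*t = (t + 3)*(t^2 - 5*t) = t*(t + 3)*(t - 5)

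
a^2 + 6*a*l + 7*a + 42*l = (a + 7)*(a + 6*l)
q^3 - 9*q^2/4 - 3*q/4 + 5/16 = (q - 5/2)*(q - 1/4)*(q + 1/2)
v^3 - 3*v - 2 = (v - 2)*(v + 1)^2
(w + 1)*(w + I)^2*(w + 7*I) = w^4 + w^3 + 9*I*w^3 - 15*w^2 + 9*I*w^2 - 15*w - 7*I*w - 7*I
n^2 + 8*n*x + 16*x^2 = (n + 4*x)^2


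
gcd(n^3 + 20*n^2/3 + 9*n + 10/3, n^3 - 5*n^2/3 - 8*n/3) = n + 1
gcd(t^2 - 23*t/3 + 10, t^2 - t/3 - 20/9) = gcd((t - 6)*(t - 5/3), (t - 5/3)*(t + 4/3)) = t - 5/3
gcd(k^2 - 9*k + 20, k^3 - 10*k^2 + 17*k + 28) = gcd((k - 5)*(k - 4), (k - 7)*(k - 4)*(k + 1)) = k - 4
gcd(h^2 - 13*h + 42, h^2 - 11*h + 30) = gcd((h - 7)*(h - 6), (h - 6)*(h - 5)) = h - 6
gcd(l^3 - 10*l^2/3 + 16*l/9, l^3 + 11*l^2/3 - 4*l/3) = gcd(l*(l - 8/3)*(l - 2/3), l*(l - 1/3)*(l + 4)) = l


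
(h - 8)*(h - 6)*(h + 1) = h^3 - 13*h^2 + 34*h + 48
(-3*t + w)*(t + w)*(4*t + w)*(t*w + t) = -12*t^4*w - 12*t^4 - 11*t^3*w^2 - 11*t^3*w + 2*t^2*w^3 + 2*t^2*w^2 + t*w^4 + t*w^3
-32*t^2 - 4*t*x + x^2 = (-8*t + x)*(4*t + x)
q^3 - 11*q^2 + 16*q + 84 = (q - 7)*(q - 6)*(q + 2)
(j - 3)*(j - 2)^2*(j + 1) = j^4 - 6*j^3 + 9*j^2 + 4*j - 12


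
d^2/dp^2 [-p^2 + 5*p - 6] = -2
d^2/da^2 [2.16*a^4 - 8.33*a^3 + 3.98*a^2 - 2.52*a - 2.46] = 25.92*a^2 - 49.98*a + 7.96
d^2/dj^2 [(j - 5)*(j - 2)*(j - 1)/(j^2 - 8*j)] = 2*(17*j^3 - 30*j^2 + 240*j - 640)/(j^3*(j^3 - 24*j^2 + 192*j - 512))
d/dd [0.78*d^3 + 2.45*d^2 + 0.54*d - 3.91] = 2.34*d^2 + 4.9*d + 0.54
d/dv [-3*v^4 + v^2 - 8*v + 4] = -12*v^3 + 2*v - 8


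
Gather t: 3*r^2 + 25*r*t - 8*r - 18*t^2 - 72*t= 3*r^2 - 8*r - 18*t^2 + t*(25*r - 72)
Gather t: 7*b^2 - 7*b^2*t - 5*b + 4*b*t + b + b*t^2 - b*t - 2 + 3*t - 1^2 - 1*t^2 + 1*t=7*b^2 - 4*b + t^2*(b - 1) + t*(-7*b^2 + 3*b + 4) - 3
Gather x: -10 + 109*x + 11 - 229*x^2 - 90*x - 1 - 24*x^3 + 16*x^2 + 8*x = -24*x^3 - 213*x^2 + 27*x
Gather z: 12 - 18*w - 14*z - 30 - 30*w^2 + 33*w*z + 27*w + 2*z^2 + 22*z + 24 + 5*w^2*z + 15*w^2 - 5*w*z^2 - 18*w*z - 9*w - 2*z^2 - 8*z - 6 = -15*w^2 - 5*w*z^2 + z*(5*w^2 + 15*w)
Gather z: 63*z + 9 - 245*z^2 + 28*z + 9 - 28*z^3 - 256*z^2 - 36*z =-28*z^3 - 501*z^2 + 55*z + 18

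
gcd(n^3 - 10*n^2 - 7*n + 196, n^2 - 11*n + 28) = n - 7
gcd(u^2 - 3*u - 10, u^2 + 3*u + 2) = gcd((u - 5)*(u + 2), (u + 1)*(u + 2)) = u + 2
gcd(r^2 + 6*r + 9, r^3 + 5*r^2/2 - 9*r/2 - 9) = r + 3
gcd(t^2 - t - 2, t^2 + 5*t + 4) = t + 1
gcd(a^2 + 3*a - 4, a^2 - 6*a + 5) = a - 1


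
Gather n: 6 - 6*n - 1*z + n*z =n*(z - 6) - z + 6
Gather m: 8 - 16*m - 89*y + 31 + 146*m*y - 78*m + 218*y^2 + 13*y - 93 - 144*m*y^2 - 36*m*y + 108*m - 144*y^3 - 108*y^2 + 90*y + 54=m*(-144*y^2 + 110*y + 14) - 144*y^3 + 110*y^2 + 14*y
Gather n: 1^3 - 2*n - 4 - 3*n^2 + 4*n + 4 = -3*n^2 + 2*n + 1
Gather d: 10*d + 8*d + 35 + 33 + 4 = 18*d + 72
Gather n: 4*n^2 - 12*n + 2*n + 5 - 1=4*n^2 - 10*n + 4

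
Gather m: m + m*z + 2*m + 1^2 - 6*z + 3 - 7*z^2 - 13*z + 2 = m*(z + 3) - 7*z^2 - 19*z + 6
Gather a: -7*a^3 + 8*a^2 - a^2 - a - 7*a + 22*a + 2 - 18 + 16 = -7*a^3 + 7*a^2 + 14*a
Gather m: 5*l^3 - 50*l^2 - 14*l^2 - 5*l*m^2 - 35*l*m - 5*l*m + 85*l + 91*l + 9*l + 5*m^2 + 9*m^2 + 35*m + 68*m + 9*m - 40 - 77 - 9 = 5*l^3 - 64*l^2 + 185*l + m^2*(14 - 5*l) + m*(112 - 40*l) - 126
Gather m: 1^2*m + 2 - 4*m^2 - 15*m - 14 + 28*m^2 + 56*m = 24*m^2 + 42*m - 12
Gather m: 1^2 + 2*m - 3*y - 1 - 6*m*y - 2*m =-6*m*y - 3*y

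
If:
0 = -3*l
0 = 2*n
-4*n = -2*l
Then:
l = 0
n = 0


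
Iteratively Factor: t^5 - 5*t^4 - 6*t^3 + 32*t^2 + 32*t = (t + 1)*(t^4 - 6*t^3 + 32*t) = (t - 4)*(t + 1)*(t^3 - 2*t^2 - 8*t) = t*(t - 4)*(t + 1)*(t^2 - 2*t - 8) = t*(t - 4)*(t + 1)*(t + 2)*(t - 4)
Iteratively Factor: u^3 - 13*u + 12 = (u - 1)*(u^2 + u - 12) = (u - 3)*(u - 1)*(u + 4)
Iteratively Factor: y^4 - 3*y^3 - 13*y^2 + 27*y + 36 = (y + 1)*(y^3 - 4*y^2 - 9*y + 36) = (y + 1)*(y + 3)*(y^2 - 7*y + 12) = (y - 4)*(y + 1)*(y + 3)*(y - 3)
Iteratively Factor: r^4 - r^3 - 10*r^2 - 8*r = (r)*(r^3 - r^2 - 10*r - 8) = r*(r + 2)*(r^2 - 3*r - 4) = r*(r - 4)*(r + 2)*(r + 1)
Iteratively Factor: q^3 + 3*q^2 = (q)*(q^2 + 3*q) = q^2*(q + 3)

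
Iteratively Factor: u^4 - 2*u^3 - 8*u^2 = (u + 2)*(u^3 - 4*u^2) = u*(u + 2)*(u^2 - 4*u) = u^2*(u + 2)*(u - 4)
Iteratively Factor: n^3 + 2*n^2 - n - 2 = (n - 1)*(n^2 + 3*n + 2) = (n - 1)*(n + 2)*(n + 1)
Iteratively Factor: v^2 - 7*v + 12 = (v - 4)*(v - 3)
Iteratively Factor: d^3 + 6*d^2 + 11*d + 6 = (d + 3)*(d^2 + 3*d + 2) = (d + 1)*(d + 3)*(d + 2)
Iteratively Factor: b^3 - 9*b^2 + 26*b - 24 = (b - 2)*(b^2 - 7*b + 12) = (b - 4)*(b - 2)*(b - 3)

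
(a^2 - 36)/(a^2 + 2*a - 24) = (a - 6)/(a - 4)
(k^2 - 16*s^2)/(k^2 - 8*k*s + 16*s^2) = (-k - 4*s)/(-k + 4*s)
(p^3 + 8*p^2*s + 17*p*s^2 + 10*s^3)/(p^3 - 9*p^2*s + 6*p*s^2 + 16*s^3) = (p^2 + 7*p*s + 10*s^2)/(p^2 - 10*p*s + 16*s^2)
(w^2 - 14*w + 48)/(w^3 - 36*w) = (w - 8)/(w*(w + 6))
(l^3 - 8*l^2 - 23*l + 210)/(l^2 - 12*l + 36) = (l^2 - 2*l - 35)/(l - 6)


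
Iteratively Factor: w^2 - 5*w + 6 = (w - 2)*(w - 3)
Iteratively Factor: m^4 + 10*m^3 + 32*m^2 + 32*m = (m + 4)*(m^3 + 6*m^2 + 8*m) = (m + 4)^2*(m^2 + 2*m) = (m + 2)*(m + 4)^2*(m)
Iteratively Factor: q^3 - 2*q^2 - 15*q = (q - 5)*(q^2 + 3*q) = q*(q - 5)*(q + 3)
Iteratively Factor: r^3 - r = (r)*(r^2 - 1) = r*(r + 1)*(r - 1)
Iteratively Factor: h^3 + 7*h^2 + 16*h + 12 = (h + 3)*(h^2 + 4*h + 4) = (h + 2)*(h + 3)*(h + 2)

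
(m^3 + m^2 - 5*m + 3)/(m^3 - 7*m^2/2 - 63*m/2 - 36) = 2*(m^2 - 2*m + 1)/(2*m^2 - 13*m - 24)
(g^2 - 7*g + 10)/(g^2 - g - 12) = (-g^2 + 7*g - 10)/(-g^2 + g + 12)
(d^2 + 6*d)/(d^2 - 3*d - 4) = d*(d + 6)/(d^2 - 3*d - 4)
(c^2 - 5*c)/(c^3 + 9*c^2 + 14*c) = (c - 5)/(c^2 + 9*c + 14)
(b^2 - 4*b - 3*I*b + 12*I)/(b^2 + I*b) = (b^2 - 4*b - 3*I*b + 12*I)/(b*(b + I))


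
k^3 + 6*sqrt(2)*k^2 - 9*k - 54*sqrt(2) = (k - 3)*(k + 3)*(k + 6*sqrt(2))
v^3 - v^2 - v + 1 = (v - 1)^2*(v + 1)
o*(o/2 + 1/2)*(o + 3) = o^3/2 + 2*o^2 + 3*o/2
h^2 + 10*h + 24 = (h + 4)*(h + 6)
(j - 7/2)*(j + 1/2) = j^2 - 3*j - 7/4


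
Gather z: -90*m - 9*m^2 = -9*m^2 - 90*m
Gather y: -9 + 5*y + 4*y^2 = 4*y^2 + 5*y - 9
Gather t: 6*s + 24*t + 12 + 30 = 6*s + 24*t + 42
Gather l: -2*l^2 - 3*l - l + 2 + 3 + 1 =-2*l^2 - 4*l + 6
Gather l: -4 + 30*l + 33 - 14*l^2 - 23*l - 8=-14*l^2 + 7*l + 21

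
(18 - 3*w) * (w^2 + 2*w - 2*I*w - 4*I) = -3*w^3 + 12*w^2 + 6*I*w^2 + 36*w - 24*I*w - 72*I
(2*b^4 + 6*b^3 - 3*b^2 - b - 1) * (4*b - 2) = 8*b^5 + 20*b^4 - 24*b^3 + 2*b^2 - 2*b + 2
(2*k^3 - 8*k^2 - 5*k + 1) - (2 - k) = 2*k^3 - 8*k^2 - 4*k - 1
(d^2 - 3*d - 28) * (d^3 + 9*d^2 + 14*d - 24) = d^5 + 6*d^4 - 41*d^3 - 318*d^2 - 320*d + 672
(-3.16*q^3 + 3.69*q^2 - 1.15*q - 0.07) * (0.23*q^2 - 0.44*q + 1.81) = -0.7268*q^5 + 2.2391*q^4 - 7.6077*q^3 + 7.1688*q^2 - 2.0507*q - 0.1267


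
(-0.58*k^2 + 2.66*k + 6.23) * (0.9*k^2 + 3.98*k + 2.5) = -0.522*k^4 + 0.0856000000000003*k^3 + 14.7438*k^2 + 31.4454*k + 15.575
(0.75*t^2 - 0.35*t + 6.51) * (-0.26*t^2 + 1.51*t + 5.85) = -0.195*t^4 + 1.2235*t^3 + 2.1664*t^2 + 7.7826*t + 38.0835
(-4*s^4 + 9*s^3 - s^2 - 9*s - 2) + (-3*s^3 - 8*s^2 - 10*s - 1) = -4*s^4 + 6*s^3 - 9*s^2 - 19*s - 3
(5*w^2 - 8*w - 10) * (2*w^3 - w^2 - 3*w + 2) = 10*w^5 - 21*w^4 - 27*w^3 + 44*w^2 + 14*w - 20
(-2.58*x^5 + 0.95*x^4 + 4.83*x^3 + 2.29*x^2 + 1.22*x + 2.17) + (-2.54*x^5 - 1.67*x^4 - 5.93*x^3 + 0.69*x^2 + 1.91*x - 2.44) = -5.12*x^5 - 0.72*x^4 - 1.1*x^3 + 2.98*x^2 + 3.13*x - 0.27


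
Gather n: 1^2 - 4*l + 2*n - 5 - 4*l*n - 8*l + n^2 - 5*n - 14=-12*l + n^2 + n*(-4*l - 3) - 18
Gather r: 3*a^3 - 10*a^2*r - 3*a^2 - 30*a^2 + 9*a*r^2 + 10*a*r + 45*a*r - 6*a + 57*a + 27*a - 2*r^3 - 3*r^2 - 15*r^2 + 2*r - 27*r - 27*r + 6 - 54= 3*a^3 - 33*a^2 + 78*a - 2*r^3 + r^2*(9*a - 18) + r*(-10*a^2 + 55*a - 52) - 48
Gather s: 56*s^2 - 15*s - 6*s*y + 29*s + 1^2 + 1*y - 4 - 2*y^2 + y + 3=56*s^2 + s*(14 - 6*y) - 2*y^2 + 2*y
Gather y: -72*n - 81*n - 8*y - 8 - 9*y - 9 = -153*n - 17*y - 17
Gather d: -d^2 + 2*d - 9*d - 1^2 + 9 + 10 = -d^2 - 7*d + 18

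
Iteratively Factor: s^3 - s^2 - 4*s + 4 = (s + 2)*(s^2 - 3*s + 2) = (s - 2)*(s + 2)*(s - 1)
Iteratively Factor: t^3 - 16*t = (t - 4)*(t^2 + 4*t) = t*(t - 4)*(t + 4)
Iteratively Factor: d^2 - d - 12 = (d + 3)*(d - 4)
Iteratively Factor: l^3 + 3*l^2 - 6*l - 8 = (l + 1)*(l^2 + 2*l - 8) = (l - 2)*(l + 1)*(l + 4)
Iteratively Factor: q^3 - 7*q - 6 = (q + 2)*(q^2 - 2*q - 3) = (q + 1)*(q + 2)*(q - 3)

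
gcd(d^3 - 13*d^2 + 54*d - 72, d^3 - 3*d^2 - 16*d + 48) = d^2 - 7*d + 12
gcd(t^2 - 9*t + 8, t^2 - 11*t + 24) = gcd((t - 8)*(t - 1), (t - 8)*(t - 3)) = t - 8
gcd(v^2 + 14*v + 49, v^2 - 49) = v + 7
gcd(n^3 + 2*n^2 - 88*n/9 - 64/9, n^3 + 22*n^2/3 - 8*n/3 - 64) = n^2 + 4*n/3 - 32/3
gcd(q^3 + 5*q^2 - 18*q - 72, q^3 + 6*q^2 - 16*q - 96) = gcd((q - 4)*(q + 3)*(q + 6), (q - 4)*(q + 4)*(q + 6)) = q^2 + 2*q - 24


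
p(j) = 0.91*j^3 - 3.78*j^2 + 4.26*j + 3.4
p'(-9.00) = 293.43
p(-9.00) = -1004.51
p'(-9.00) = 293.43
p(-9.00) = -1004.51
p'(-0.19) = 5.79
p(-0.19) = 2.45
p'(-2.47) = 39.59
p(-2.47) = -43.90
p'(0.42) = 1.57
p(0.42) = 4.59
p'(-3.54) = 65.23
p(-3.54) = -99.42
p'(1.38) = -0.97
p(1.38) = 4.47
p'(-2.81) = 47.06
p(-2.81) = -58.61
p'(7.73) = 108.95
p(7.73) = 230.78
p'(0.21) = 2.79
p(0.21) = 4.14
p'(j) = 2.73*j^2 - 7.56*j + 4.26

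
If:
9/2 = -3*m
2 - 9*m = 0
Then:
No Solution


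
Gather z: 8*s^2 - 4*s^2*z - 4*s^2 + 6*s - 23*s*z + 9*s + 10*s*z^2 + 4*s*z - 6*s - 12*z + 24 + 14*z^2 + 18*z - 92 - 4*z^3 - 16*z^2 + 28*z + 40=4*s^2 + 9*s - 4*z^3 + z^2*(10*s - 2) + z*(-4*s^2 - 19*s + 34) - 28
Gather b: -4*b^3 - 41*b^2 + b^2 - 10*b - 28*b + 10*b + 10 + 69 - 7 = -4*b^3 - 40*b^2 - 28*b + 72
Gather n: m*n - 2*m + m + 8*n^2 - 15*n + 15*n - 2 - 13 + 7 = m*n - m + 8*n^2 - 8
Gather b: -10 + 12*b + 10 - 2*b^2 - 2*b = -2*b^2 + 10*b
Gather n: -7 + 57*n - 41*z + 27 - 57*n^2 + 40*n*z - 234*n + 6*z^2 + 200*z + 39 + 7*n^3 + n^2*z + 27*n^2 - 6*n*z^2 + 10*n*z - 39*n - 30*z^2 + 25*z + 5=7*n^3 + n^2*(z - 30) + n*(-6*z^2 + 50*z - 216) - 24*z^2 + 184*z + 64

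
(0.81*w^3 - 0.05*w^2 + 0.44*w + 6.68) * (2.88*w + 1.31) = 2.3328*w^4 + 0.9171*w^3 + 1.2017*w^2 + 19.8148*w + 8.7508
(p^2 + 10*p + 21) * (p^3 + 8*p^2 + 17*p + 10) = p^5 + 18*p^4 + 118*p^3 + 348*p^2 + 457*p + 210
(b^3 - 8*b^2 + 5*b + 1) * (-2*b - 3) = -2*b^4 + 13*b^3 + 14*b^2 - 17*b - 3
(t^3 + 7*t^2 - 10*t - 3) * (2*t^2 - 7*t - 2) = 2*t^5 + 7*t^4 - 71*t^3 + 50*t^2 + 41*t + 6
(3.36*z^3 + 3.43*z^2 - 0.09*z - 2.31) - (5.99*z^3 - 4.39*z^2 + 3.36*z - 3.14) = -2.63*z^3 + 7.82*z^2 - 3.45*z + 0.83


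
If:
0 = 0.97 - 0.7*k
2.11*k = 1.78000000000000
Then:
No Solution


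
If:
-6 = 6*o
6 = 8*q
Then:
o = -1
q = 3/4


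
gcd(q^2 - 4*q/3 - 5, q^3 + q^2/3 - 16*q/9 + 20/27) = q + 5/3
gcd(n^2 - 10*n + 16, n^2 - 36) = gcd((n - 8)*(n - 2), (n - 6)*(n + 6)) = 1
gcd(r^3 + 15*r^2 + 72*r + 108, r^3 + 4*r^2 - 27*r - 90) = r^2 + 9*r + 18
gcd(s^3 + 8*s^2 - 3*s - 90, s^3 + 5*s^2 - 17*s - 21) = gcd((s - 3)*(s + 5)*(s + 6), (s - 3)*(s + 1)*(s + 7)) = s - 3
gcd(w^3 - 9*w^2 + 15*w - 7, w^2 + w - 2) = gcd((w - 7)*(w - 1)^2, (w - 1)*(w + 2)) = w - 1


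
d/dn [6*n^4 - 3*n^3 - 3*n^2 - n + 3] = 24*n^3 - 9*n^2 - 6*n - 1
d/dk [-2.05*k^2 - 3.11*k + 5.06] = -4.1*k - 3.11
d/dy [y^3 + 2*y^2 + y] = 3*y^2 + 4*y + 1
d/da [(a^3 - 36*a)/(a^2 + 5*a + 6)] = (a^4 + 10*a^3 + 54*a^2 - 216)/(a^4 + 10*a^3 + 37*a^2 + 60*a + 36)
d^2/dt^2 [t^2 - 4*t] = 2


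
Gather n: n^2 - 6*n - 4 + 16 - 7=n^2 - 6*n + 5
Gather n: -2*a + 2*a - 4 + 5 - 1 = 0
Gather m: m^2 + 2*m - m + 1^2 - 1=m^2 + m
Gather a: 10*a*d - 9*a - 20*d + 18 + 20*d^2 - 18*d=a*(10*d - 9) + 20*d^2 - 38*d + 18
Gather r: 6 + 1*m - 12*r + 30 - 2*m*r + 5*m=6*m + r*(-2*m - 12) + 36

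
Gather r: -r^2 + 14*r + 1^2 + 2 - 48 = -r^2 + 14*r - 45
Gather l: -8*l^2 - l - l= -8*l^2 - 2*l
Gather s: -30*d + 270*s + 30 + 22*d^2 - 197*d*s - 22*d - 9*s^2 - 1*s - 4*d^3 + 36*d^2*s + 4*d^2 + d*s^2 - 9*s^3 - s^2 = -4*d^3 + 26*d^2 - 52*d - 9*s^3 + s^2*(d - 10) + s*(36*d^2 - 197*d + 269) + 30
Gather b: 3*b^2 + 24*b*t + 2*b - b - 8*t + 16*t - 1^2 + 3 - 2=3*b^2 + b*(24*t + 1) + 8*t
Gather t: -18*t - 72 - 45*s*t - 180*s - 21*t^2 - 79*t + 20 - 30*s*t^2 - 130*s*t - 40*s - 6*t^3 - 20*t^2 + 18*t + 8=-220*s - 6*t^3 + t^2*(-30*s - 41) + t*(-175*s - 79) - 44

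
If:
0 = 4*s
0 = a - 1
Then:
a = 1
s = 0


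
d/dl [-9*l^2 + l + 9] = 1 - 18*l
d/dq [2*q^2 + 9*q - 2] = 4*q + 9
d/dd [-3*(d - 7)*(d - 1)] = 24 - 6*d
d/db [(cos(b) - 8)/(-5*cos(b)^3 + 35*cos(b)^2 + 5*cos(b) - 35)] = (-227*cos(b) + 31*cos(2*b) - cos(3*b) + 29)/(10*(cos(b) - 7)^2*sin(b)^3)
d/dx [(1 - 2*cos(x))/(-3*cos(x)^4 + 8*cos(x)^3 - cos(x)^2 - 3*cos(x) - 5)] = (9*(1 - cos(2*x))^2/2 - 35*cos(x) + 31*cos(2*x) - 11*cos(3*x))*sin(x)/(3*cos(x)^4 - 8*cos(x)^3 + cos(x)^2 + 3*cos(x) + 5)^2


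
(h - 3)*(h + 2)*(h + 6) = h^3 + 5*h^2 - 12*h - 36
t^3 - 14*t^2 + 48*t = t*(t - 8)*(t - 6)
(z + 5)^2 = z^2 + 10*z + 25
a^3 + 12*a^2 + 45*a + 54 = (a + 3)^2*(a + 6)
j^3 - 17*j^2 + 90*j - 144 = (j - 8)*(j - 6)*(j - 3)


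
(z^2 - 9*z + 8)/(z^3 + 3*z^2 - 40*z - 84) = (z^2 - 9*z + 8)/(z^3 + 3*z^2 - 40*z - 84)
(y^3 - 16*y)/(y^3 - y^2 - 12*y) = (y + 4)/(y + 3)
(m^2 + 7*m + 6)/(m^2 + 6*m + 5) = (m + 6)/(m + 5)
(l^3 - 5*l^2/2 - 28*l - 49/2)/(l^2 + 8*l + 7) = (2*l^2 - 7*l - 49)/(2*(l + 7))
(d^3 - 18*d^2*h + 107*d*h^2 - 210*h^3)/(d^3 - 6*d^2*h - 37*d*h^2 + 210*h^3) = (d - 6*h)/(d + 6*h)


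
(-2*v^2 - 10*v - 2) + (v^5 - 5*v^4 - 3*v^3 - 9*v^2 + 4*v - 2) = v^5 - 5*v^4 - 3*v^3 - 11*v^2 - 6*v - 4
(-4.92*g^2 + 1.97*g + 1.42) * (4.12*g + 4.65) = -20.2704*g^3 - 14.7616*g^2 + 15.0109*g + 6.603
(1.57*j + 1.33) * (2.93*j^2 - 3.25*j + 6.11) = 4.6001*j^3 - 1.2056*j^2 + 5.2702*j + 8.1263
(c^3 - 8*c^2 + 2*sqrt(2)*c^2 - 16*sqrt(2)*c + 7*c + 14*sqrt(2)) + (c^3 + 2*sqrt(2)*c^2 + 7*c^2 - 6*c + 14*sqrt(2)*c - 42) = 2*c^3 - c^2 + 4*sqrt(2)*c^2 - 2*sqrt(2)*c + c - 42 + 14*sqrt(2)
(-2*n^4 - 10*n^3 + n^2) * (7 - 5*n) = 10*n^5 + 36*n^4 - 75*n^3 + 7*n^2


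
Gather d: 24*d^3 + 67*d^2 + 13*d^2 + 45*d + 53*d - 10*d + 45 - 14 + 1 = 24*d^3 + 80*d^2 + 88*d + 32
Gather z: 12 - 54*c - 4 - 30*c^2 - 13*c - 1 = -30*c^2 - 67*c + 7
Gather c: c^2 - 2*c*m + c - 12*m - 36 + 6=c^2 + c*(1 - 2*m) - 12*m - 30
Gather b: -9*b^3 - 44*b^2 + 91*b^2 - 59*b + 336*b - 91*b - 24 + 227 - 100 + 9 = -9*b^3 + 47*b^2 + 186*b + 112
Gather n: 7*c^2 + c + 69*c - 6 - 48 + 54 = 7*c^2 + 70*c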